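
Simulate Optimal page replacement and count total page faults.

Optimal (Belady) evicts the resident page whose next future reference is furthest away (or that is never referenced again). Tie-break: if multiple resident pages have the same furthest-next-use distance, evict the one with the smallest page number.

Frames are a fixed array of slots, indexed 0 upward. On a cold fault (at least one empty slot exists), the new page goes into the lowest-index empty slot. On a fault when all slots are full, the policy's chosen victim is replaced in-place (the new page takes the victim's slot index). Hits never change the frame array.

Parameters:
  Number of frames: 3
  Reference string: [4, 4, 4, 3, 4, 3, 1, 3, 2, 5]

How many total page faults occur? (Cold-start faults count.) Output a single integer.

Step 0: ref 4 → FAULT, frames=[4,-,-]
Step 1: ref 4 → HIT, frames=[4,-,-]
Step 2: ref 4 → HIT, frames=[4,-,-]
Step 3: ref 3 → FAULT, frames=[4,3,-]
Step 4: ref 4 → HIT, frames=[4,3,-]
Step 5: ref 3 → HIT, frames=[4,3,-]
Step 6: ref 1 → FAULT, frames=[4,3,1]
Step 7: ref 3 → HIT, frames=[4,3,1]
Step 8: ref 2 → FAULT (evict 1), frames=[4,3,2]
Step 9: ref 5 → FAULT (evict 2), frames=[4,3,5]
Total faults: 5

Answer: 5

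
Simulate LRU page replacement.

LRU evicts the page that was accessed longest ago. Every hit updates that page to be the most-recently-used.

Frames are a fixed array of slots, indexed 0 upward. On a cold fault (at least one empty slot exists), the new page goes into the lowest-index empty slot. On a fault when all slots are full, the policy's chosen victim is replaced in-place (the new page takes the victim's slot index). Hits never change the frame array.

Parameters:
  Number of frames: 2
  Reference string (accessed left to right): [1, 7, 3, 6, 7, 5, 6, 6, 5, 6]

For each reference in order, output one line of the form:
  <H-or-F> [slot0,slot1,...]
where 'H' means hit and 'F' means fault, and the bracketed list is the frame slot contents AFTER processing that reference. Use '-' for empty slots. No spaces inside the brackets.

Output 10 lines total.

F [1,-]
F [1,7]
F [3,7]
F [3,6]
F [7,6]
F [7,5]
F [6,5]
H [6,5]
H [6,5]
H [6,5]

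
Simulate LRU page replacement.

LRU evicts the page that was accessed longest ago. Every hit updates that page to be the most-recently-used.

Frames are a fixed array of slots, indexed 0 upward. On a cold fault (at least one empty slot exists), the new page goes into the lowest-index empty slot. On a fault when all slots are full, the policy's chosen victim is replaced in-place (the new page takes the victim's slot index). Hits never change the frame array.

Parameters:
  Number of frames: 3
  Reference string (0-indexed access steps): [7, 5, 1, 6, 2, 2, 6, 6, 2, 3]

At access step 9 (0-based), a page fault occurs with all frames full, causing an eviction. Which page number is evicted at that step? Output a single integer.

Step 0: ref 7 -> FAULT, frames=[7,-,-]
Step 1: ref 5 -> FAULT, frames=[7,5,-]
Step 2: ref 1 -> FAULT, frames=[7,5,1]
Step 3: ref 6 -> FAULT, evict 7, frames=[6,5,1]
Step 4: ref 2 -> FAULT, evict 5, frames=[6,2,1]
Step 5: ref 2 -> HIT, frames=[6,2,1]
Step 6: ref 6 -> HIT, frames=[6,2,1]
Step 7: ref 6 -> HIT, frames=[6,2,1]
Step 8: ref 2 -> HIT, frames=[6,2,1]
Step 9: ref 3 -> FAULT, evict 1, frames=[6,2,3]
At step 9: evicted page 1

Answer: 1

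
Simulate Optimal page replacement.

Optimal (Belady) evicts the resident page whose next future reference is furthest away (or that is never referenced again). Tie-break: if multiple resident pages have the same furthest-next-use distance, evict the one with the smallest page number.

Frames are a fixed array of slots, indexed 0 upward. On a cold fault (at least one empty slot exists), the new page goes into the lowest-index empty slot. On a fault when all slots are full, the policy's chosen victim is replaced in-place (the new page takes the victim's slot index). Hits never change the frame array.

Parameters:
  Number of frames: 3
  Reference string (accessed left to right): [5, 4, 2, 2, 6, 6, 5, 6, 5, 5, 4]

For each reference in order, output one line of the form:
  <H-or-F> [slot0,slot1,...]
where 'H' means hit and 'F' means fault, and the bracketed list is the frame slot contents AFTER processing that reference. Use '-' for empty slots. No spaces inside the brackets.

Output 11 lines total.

F [5,-,-]
F [5,4,-]
F [5,4,2]
H [5,4,2]
F [5,4,6]
H [5,4,6]
H [5,4,6]
H [5,4,6]
H [5,4,6]
H [5,4,6]
H [5,4,6]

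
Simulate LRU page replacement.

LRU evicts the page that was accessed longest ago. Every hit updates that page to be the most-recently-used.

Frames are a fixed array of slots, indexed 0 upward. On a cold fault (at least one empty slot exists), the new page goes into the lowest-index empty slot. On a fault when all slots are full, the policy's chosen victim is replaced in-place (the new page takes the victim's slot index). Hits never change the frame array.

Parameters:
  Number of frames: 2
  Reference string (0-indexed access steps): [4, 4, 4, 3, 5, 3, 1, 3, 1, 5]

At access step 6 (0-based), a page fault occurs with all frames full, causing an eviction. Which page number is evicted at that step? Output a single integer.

Answer: 5

Derivation:
Step 0: ref 4 -> FAULT, frames=[4,-]
Step 1: ref 4 -> HIT, frames=[4,-]
Step 2: ref 4 -> HIT, frames=[4,-]
Step 3: ref 3 -> FAULT, frames=[4,3]
Step 4: ref 5 -> FAULT, evict 4, frames=[5,3]
Step 5: ref 3 -> HIT, frames=[5,3]
Step 6: ref 1 -> FAULT, evict 5, frames=[1,3]
At step 6: evicted page 5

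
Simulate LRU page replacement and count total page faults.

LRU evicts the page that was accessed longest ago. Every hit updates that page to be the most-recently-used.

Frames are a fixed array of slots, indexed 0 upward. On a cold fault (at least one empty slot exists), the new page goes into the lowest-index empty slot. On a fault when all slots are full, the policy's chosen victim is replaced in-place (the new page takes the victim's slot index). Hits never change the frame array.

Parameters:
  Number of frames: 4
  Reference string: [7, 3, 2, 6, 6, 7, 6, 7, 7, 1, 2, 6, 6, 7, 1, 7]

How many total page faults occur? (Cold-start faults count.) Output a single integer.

Answer: 5

Derivation:
Step 0: ref 7 → FAULT, frames=[7,-,-,-]
Step 1: ref 3 → FAULT, frames=[7,3,-,-]
Step 2: ref 2 → FAULT, frames=[7,3,2,-]
Step 3: ref 6 → FAULT, frames=[7,3,2,6]
Step 4: ref 6 → HIT, frames=[7,3,2,6]
Step 5: ref 7 → HIT, frames=[7,3,2,6]
Step 6: ref 6 → HIT, frames=[7,3,2,6]
Step 7: ref 7 → HIT, frames=[7,3,2,6]
Step 8: ref 7 → HIT, frames=[7,3,2,6]
Step 9: ref 1 → FAULT (evict 3), frames=[7,1,2,6]
Step 10: ref 2 → HIT, frames=[7,1,2,6]
Step 11: ref 6 → HIT, frames=[7,1,2,6]
Step 12: ref 6 → HIT, frames=[7,1,2,6]
Step 13: ref 7 → HIT, frames=[7,1,2,6]
Step 14: ref 1 → HIT, frames=[7,1,2,6]
Step 15: ref 7 → HIT, frames=[7,1,2,6]
Total faults: 5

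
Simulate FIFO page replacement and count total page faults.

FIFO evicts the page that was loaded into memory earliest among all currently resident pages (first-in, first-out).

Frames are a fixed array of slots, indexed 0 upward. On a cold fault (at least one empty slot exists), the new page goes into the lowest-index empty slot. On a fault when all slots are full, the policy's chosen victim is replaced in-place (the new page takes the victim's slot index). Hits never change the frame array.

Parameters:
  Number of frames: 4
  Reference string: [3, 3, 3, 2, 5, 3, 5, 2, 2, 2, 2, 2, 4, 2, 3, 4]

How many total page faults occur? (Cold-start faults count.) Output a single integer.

Step 0: ref 3 → FAULT, frames=[3,-,-,-]
Step 1: ref 3 → HIT, frames=[3,-,-,-]
Step 2: ref 3 → HIT, frames=[3,-,-,-]
Step 3: ref 2 → FAULT, frames=[3,2,-,-]
Step 4: ref 5 → FAULT, frames=[3,2,5,-]
Step 5: ref 3 → HIT, frames=[3,2,5,-]
Step 6: ref 5 → HIT, frames=[3,2,5,-]
Step 7: ref 2 → HIT, frames=[3,2,5,-]
Step 8: ref 2 → HIT, frames=[3,2,5,-]
Step 9: ref 2 → HIT, frames=[3,2,5,-]
Step 10: ref 2 → HIT, frames=[3,2,5,-]
Step 11: ref 2 → HIT, frames=[3,2,5,-]
Step 12: ref 4 → FAULT, frames=[3,2,5,4]
Step 13: ref 2 → HIT, frames=[3,2,5,4]
Step 14: ref 3 → HIT, frames=[3,2,5,4]
Step 15: ref 4 → HIT, frames=[3,2,5,4]
Total faults: 4

Answer: 4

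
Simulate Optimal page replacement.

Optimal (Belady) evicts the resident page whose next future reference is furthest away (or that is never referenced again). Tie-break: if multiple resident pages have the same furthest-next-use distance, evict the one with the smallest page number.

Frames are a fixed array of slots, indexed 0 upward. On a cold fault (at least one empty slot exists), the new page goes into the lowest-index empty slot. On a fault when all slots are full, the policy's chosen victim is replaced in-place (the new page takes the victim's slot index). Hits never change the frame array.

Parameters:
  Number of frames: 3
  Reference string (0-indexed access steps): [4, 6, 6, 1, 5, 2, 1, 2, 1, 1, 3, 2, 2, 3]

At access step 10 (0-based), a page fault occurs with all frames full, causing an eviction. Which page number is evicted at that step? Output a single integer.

Answer: 1

Derivation:
Step 0: ref 4 -> FAULT, frames=[4,-,-]
Step 1: ref 6 -> FAULT, frames=[4,6,-]
Step 2: ref 6 -> HIT, frames=[4,6,-]
Step 3: ref 1 -> FAULT, frames=[4,6,1]
Step 4: ref 5 -> FAULT, evict 4, frames=[5,6,1]
Step 5: ref 2 -> FAULT, evict 5, frames=[2,6,1]
Step 6: ref 1 -> HIT, frames=[2,6,1]
Step 7: ref 2 -> HIT, frames=[2,6,1]
Step 8: ref 1 -> HIT, frames=[2,6,1]
Step 9: ref 1 -> HIT, frames=[2,6,1]
Step 10: ref 3 -> FAULT, evict 1, frames=[2,6,3]
At step 10: evicted page 1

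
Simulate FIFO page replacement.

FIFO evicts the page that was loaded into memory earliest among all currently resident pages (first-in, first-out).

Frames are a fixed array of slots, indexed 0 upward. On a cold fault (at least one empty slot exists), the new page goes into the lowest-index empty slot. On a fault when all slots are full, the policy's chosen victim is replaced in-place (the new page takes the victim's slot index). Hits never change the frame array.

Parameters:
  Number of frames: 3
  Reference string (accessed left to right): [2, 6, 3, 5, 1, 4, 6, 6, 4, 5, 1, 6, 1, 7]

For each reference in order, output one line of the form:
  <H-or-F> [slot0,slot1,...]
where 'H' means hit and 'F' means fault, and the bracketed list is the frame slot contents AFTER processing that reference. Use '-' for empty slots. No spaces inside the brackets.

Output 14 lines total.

F [2,-,-]
F [2,6,-]
F [2,6,3]
F [5,6,3]
F [5,1,3]
F [5,1,4]
F [6,1,4]
H [6,1,4]
H [6,1,4]
F [6,5,4]
F [6,5,1]
H [6,5,1]
H [6,5,1]
F [7,5,1]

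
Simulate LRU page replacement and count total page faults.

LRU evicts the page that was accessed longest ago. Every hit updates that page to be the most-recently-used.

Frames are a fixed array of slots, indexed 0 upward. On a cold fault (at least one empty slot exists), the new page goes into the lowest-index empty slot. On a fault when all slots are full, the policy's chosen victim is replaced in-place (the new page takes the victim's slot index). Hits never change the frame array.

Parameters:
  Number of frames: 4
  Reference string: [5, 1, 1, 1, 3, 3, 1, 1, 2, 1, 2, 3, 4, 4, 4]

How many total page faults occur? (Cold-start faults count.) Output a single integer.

Step 0: ref 5 → FAULT, frames=[5,-,-,-]
Step 1: ref 1 → FAULT, frames=[5,1,-,-]
Step 2: ref 1 → HIT, frames=[5,1,-,-]
Step 3: ref 1 → HIT, frames=[5,1,-,-]
Step 4: ref 3 → FAULT, frames=[5,1,3,-]
Step 5: ref 3 → HIT, frames=[5,1,3,-]
Step 6: ref 1 → HIT, frames=[5,1,3,-]
Step 7: ref 1 → HIT, frames=[5,1,3,-]
Step 8: ref 2 → FAULT, frames=[5,1,3,2]
Step 9: ref 1 → HIT, frames=[5,1,3,2]
Step 10: ref 2 → HIT, frames=[5,1,3,2]
Step 11: ref 3 → HIT, frames=[5,1,3,2]
Step 12: ref 4 → FAULT (evict 5), frames=[4,1,3,2]
Step 13: ref 4 → HIT, frames=[4,1,3,2]
Step 14: ref 4 → HIT, frames=[4,1,3,2]
Total faults: 5

Answer: 5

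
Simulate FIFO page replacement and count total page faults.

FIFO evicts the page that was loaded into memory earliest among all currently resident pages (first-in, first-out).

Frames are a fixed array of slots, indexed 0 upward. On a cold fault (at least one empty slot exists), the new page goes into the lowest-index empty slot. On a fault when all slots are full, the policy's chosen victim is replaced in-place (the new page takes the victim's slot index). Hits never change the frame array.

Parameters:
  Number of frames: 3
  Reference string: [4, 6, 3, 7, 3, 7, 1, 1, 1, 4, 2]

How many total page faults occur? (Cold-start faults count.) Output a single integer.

Answer: 7

Derivation:
Step 0: ref 4 → FAULT, frames=[4,-,-]
Step 1: ref 6 → FAULT, frames=[4,6,-]
Step 2: ref 3 → FAULT, frames=[4,6,3]
Step 3: ref 7 → FAULT (evict 4), frames=[7,6,3]
Step 4: ref 3 → HIT, frames=[7,6,3]
Step 5: ref 7 → HIT, frames=[7,6,3]
Step 6: ref 1 → FAULT (evict 6), frames=[7,1,3]
Step 7: ref 1 → HIT, frames=[7,1,3]
Step 8: ref 1 → HIT, frames=[7,1,3]
Step 9: ref 4 → FAULT (evict 3), frames=[7,1,4]
Step 10: ref 2 → FAULT (evict 7), frames=[2,1,4]
Total faults: 7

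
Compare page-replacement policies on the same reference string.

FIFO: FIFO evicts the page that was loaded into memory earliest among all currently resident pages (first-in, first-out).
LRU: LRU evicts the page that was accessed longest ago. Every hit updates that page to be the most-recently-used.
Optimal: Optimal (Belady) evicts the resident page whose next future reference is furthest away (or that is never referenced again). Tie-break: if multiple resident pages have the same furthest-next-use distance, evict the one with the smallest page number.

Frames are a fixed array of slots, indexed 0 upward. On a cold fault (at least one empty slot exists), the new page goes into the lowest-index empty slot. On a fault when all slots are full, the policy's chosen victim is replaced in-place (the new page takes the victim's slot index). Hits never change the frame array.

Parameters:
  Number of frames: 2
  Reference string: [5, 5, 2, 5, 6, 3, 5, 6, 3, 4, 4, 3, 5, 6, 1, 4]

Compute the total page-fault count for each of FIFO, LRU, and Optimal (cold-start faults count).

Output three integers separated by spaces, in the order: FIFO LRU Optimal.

--- FIFO ---
  step 0: ref 5 -> FAULT, frames=[5,-] (faults so far: 1)
  step 1: ref 5 -> HIT, frames=[5,-] (faults so far: 1)
  step 2: ref 2 -> FAULT, frames=[5,2] (faults so far: 2)
  step 3: ref 5 -> HIT, frames=[5,2] (faults so far: 2)
  step 4: ref 6 -> FAULT, evict 5, frames=[6,2] (faults so far: 3)
  step 5: ref 3 -> FAULT, evict 2, frames=[6,3] (faults so far: 4)
  step 6: ref 5 -> FAULT, evict 6, frames=[5,3] (faults so far: 5)
  step 7: ref 6 -> FAULT, evict 3, frames=[5,6] (faults so far: 6)
  step 8: ref 3 -> FAULT, evict 5, frames=[3,6] (faults so far: 7)
  step 9: ref 4 -> FAULT, evict 6, frames=[3,4] (faults so far: 8)
  step 10: ref 4 -> HIT, frames=[3,4] (faults so far: 8)
  step 11: ref 3 -> HIT, frames=[3,4] (faults so far: 8)
  step 12: ref 5 -> FAULT, evict 3, frames=[5,4] (faults so far: 9)
  step 13: ref 6 -> FAULT, evict 4, frames=[5,6] (faults so far: 10)
  step 14: ref 1 -> FAULT, evict 5, frames=[1,6] (faults so far: 11)
  step 15: ref 4 -> FAULT, evict 6, frames=[1,4] (faults so far: 12)
  FIFO total faults: 12
--- LRU ---
  step 0: ref 5 -> FAULT, frames=[5,-] (faults so far: 1)
  step 1: ref 5 -> HIT, frames=[5,-] (faults so far: 1)
  step 2: ref 2 -> FAULT, frames=[5,2] (faults so far: 2)
  step 3: ref 5 -> HIT, frames=[5,2] (faults so far: 2)
  step 4: ref 6 -> FAULT, evict 2, frames=[5,6] (faults so far: 3)
  step 5: ref 3 -> FAULT, evict 5, frames=[3,6] (faults so far: 4)
  step 6: ref 5 -> FAULT, evict 6, frames=[3,5] (faults so far: 5)
  step 7: ref 6 -> FAULT, evict 3, frames=[6,5] (faults so far: 6)
  step 8: ref 3 -> FAULT, evict 5, frames=[6,3] (faults so far: 7)
  step 9: ref 4 -> FAULT, evict 6, frames=[4,3] (faults so far: 8)
  step 10: ref 4 -> HIT, frames=[4,3] (faults so far: 8)
  step 11: ref 3 -> HIT, frames=[4,3] (faults so far: 8)
  step 12: ref 5 -> FAULT, evict 4, frames=[5,3] (faults so far: 9)
  step 13: ref 6 -> FAULT, evict 3, frames=[5,6] (faults so far: 10)
  step 14: ref 1 -> FAULT, evict 5, frames=[1,6] (faults so far: 11)
  step 15: ref 4 -> FAULT, evict 6, frames=[1,4] (faults so far: 12)
  LRU total faults: 12
--- Optimal ---
  step 0: ref 5 -> FAULT, frames=[5,-] (faults so far: 1)
  step 1: ref 5 -> HIT, frames=[5,-] (faults so far: 1)
  step 2: ref 2 -> FAULT, frames=[5,2] (faults so far: 2)
  step 3: ref 5 -> HIT, frames=[5,2] (faults so far: 2)
  step 4: ref 6 -> FAULT, evict 2, frames=[5,6] (faults so far: 3)
  step 5: ref 3 -> FAULT, evict 6, frames=[5,3] (faults so far: 4)
  step 6: ref 5 -> HIT, frames=[5,3] (faults so far: 4)
  step 7: ref 6 -> FAULT, evict 5, frames=[6,3] (faults so far: 5)
  step 8: ref 3 -> HIT, frames=[6,3] (faults so far: 5)
  step 9: ref 4 -> FAULT, evict 6, frames=[4,3] (faults so far: 6)
  step 10: ref 4 -> HIT, frames=[4,3] (faults so far: 6)
  step 11: ref 3 -> HIT, frames=[4,3] (faults so far: 6)
  step 12: ref 5 -> FAULT, evict 3, frames=[4,5] (faults so far: 7)
  step 13: ref 6 -> FAULT, evict 5, frames=[4,6] (faults so far: 8)
  step 14: ref 1 -> FAULT, evict 6, frames=[4,1] (faults so far: 9)
  step 15: ref 4 -> HIT, frames=[4,1] (faults so far: 9)
  Optimal total faults: 9

Answer: 12 12 9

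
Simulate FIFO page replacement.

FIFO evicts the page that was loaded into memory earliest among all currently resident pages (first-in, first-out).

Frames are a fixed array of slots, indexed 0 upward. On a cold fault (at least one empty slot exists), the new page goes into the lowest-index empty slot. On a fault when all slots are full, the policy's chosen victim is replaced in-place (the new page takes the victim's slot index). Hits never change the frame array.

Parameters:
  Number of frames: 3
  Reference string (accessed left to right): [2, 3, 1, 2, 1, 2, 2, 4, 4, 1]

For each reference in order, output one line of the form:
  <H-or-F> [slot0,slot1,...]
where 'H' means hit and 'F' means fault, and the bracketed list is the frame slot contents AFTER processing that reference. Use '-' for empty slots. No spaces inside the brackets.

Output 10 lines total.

F [2,-,-]
F [2,3,-]
F [2,3,1]
H [2,3,1]
H [2,3,1]
H [2,3,1]
H [2,3,1]
F [4,3,1]
H [4,3,1]
H [4,3,1]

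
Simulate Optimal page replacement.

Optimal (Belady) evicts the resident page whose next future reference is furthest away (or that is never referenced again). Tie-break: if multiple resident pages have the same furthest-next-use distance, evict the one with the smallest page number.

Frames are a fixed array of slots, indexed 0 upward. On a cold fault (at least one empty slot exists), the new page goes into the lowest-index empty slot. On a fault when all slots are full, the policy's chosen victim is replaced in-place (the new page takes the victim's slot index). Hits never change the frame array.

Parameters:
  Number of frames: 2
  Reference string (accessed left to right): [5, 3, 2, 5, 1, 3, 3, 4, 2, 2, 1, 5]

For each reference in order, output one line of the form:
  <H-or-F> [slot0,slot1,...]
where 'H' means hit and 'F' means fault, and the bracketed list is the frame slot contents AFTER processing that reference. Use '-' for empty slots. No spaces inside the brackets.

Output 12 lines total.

F [5,-]
F [5,3]
F [5,2]
H [5,2]
F [1,2]
F [3,2]
H [3,2]
F [4,2]
H [4,2]
H [4,2]
F [4,1]
F [4,5]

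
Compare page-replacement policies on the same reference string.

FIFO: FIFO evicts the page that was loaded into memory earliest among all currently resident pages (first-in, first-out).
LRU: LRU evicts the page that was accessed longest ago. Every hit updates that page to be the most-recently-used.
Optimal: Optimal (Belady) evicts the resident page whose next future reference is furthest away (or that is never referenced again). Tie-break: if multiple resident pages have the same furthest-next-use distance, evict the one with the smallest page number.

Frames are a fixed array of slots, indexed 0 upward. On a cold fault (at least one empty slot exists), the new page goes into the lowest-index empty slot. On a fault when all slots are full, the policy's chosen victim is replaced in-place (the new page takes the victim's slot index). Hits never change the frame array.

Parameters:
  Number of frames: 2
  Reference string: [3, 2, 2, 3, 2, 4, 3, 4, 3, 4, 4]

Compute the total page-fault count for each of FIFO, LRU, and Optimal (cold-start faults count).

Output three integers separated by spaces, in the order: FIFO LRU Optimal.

Answer: 4 4 3

Derivation:
--- FIFO ---
  step 0: ref 3 -> FAULT, frames=[3,-] (faults so far: 1)
  step 1: ref 2 -> FAULT, frames=[3,2] (faults so far: 2)
  step 2: ref 2 -> HIT, frames=[3,2] (faults so far: 2)
  step 3: ref 3 -> HIT, frames=[3,2] (faults so far: 2)
  step 4: ref 2 -> HIT, frames=[3,2] (faults so far: 2)
  step 5: ref 4 -> FAULT, evict 3, frames=[4,2] (faults so far: 3)
  step 6: ref 3 -> FAULT, evict 2, frames=[4,3] (faults so far: 4)
  step 7: ref 4 -> HIT, frames=[4,3] (faults so far: 4)
  step 8: ref 3 -> HIT, frames=[4,3] (faults so far: 4)
  step 9: ref 4 -> HIT, frames=[4,3] (faults so far: 4)
  step 10: ref 4 -> HIT, frames=[4,3] (faults so far: 4)
  FIFO total faults: 4
--- LRU ---
  step 0: ref 3 -> FAULT, frames=[3,-] (faults so far: 1)
  step 1: ref 2 -> FAULT, frames=[3,2] (faults so far: 2)
  step 2: ref 2 -> HIT, frames=[3,2] (faults so far: 2)
  step 3: ref 3 -> HIT, frames=[3,2] (faults so far: 2)
  step 4: ref 2 -> HIT, frames=[3,2] (faults so far: 2)
  step 5: ref 4 -> FAULT, evict 3, frames=[4,2] (faults so far: 3)
  step 6: ref 3 -> FAULT, evict 2, frames=[4,3] (faults so far: 4)
  step 7: ref 4 -> HIT, frames=[4,3] (faults so far: 4)
  step 8: ref 3 -> HIT, frames=[4,3] (faults so far: 4)
  step 9: ref 4 -> HIT, frames=[4,3] (faults so far: 4)
  step 10: ref 4 -> HIT, frames=[4,3] (faults so far: 4)
  LRU total faults: 4
--- Optimal ---
  step 0: ref 3 -> FAULT, frames=[3,-] (faults so far: 1)
  step 1: ref 2 -> FAULT, frames=[3,2] (faults so far: 2)
  step 2: ref 2 -> HIT, frames=[3,2] (faults so far: 2)
  step 3: ref 3 -> HIT, frames=[3,2] (faults so far: 2)
  step 4: ref 2 -> HIT, frames=[3,2] (faults so far: 2)
  step 5: ref 4 -> FAULT, evict 2, frames=[3,4] (faults so far: 3)
  step 6: ref 3 -> HIT, frames=[3,4] (faults so far: 3)
  step 7: ref 4 -> HIT, frames=[3,4] (faults so far: 3)
  step 8: ref 3 -> HIT, frames=[3,4] (faults so far: 3)
  step 9: ref 4 -> HIT, frames=[3,4] (faults so far: 3)
  step 10: ref 4 -> HIT, frames=[3,4] (faults so far: 3)
  Optimal total faults: 3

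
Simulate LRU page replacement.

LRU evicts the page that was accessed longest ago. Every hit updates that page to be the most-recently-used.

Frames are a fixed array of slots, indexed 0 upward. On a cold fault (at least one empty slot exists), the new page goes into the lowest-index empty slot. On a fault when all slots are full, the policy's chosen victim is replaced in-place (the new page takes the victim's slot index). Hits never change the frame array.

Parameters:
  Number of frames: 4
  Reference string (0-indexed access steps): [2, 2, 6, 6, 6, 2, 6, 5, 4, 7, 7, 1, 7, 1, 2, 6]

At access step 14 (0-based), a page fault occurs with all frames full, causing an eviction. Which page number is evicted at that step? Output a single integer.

Step 0: ref 2 -> FAULT, frames=[2,-,-,-]
Step 1: ref 2 -> HIT, frames=[2,-,-,-]
Step 2: ref 6 -> FAULT, frames=[2,6,-,-]
Step 3: ref 6 -> HIT, frames=[2,6,-,-]
Step 4: ref 6 -> HIT, frames=[2,6,-,-]
Step 5: ref 2 -> HIT, frames=[2,6,-,-]
Step 6: ref 6 -> HIT, frames=[2,6,-,-]
Step 7: ref 5 -> FAULT, frames=[2,6,5,-]
Step 8: ref 4 -> FAULT, frames=[2,6,5,4]
Step 9: ref 7 -> FAULT, evict 2, frames=[7,6,5,4]
Step 10: ref 7 -> HIT, frames=[7,6,5,4]
Step 11: ref 1 -> FAULT, evict 6, frames=[7,1,5,4]
Step 12: ref 7 -> HIT, frames=[7,1,5,4]
Step 13: ref 1 -> HIT, frames=[7,1,5,4]
Step 14: ref 2 -> FAULT, evict 5, frames=[7,1,2,4]
At step 14: evicted page 5

Answer: 5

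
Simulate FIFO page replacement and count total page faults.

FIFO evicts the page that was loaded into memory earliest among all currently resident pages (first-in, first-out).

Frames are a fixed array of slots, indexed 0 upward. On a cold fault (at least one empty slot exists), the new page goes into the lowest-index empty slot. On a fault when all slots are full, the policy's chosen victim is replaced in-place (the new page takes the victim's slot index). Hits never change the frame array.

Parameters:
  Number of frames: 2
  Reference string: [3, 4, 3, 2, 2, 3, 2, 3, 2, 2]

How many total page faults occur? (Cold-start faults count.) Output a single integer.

Answer: 4

Derivation:
Step 0: ref 3 → FAULT, frames=[3,-]
Step 1: ref 4 → FAULT, frames=[3,4]
Step 2: ref 3 → HIT, frames=[3,4]
Step 3: ref 2 → FAULT (evict 3), frames=[2,4]
Step 4: ref 2 → HIT, frames=[2,4]
Step 5: ref 3 → FAULT (evict 4), frames=[2,3]
Step 6: ref 2 → HIT, frames=[2,3]
Step 7: ref 3 → HIT, frames=[2,3]
Step 8: ref 2 → HIT, frames=[2,3]
Step 9: ref 2 → HIT, frames=[2,3]
Total faults: 4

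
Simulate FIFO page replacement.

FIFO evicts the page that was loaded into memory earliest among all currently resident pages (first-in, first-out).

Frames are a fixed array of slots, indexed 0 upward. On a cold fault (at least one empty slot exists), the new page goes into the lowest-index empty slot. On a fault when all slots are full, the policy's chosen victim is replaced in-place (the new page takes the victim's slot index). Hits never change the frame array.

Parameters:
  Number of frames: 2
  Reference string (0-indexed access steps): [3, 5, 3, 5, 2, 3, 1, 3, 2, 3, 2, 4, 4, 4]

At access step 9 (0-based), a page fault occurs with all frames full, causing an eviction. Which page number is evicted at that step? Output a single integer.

Step 0: ref 3 -> FAULT, frames=[3,-]
Step 1: ref 5 -> FAULT, frames=[3,5]
Step 2: ref 3 -> HIT, frames=[3,5]
Step 3: ref 5 -> HIT, frames=[3,5]
Step 4: ref 2 -> FAULT, evict 3, frames=[2,5]
Step 5: ref 3 -> FAULT, evict 5, frames=[2,3]
Step 6: ref 1 -> FAULT, evict 2, frames=[1,3]
Step 7: ref 3 -> HIT, frames=[1,3]
Step 8: ref 2 -> FAULT, evict 3, frames=[1,2]
Step 9: ref 3 -> FAULT, evict 1, frames=[3,2]
At step 9: evicted page 1

Answer: 1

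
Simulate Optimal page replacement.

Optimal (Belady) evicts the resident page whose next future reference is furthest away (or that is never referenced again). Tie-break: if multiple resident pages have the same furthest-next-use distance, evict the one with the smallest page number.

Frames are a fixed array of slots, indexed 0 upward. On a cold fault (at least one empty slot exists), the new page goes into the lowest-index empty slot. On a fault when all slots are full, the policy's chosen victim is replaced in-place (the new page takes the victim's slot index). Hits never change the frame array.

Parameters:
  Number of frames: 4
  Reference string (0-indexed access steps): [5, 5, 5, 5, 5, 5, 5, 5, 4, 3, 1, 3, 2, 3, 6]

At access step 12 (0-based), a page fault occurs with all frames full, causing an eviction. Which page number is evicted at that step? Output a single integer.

Step 0: ref 5 -> FAULT, frames=[5,-,-,-]
Step 1: ref 5 -> HIT, frames=[5,-,-,-]
Step 2: ref 5 -> HIT, frames=[5,-,-,-]
Step 3: ref 5 -> HIT, frames=[5,-,-,-]
Step 4: ref 5 -> HIT, frames=[5,-,-,-]
Step 5: ref 5 -> HIT, frames=[5,-,-,-]
Step 6: ref 5 -> HIT, frames=[5,-,-,-]
Step 7: ref 5 -> HIT, frames=[5,-,-,-]
Step 8: ref 4 -> FAULT, frames=[5,4,-,-]
Step 9: ref 3 -> FAULT, frames=[5,4,3,-]
Step 10: ref 1 -> FAULT, frames=[5,4,3,1]
Step 11: ref 3 -> HIT, frames=[5,4,3,1]
Step 12: ref 2 -> FAULT, evict 1, frames=[5,4,3,2]
At step 12: evicted page 1

Answer: 1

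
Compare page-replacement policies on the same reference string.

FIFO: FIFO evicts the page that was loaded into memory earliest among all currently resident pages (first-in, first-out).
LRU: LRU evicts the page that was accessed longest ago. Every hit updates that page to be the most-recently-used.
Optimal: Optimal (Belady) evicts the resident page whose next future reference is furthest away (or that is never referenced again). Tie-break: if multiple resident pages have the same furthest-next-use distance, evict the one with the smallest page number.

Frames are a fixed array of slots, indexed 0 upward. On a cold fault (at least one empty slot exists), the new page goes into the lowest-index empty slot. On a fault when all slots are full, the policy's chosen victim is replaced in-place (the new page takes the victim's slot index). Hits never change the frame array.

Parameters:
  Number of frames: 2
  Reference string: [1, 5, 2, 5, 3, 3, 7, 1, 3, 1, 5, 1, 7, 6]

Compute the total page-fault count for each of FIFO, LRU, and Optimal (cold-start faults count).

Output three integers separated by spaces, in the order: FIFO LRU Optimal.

Answer: 11 10 9

Derivation:
--- FIFO ---
  step 0: ref 1 -> FAULT, frames=[1,-] (faults so far: 1)
  step 1: ref 5 -> FAULT, frames=[1,5] (faults so far: 2)
  step 2: ref 2 -> FAULT, evict 1, frames=[2,5] (faults so far: 3)
  step 3: ref 5 -> HIT, frames=[2,5] (faults so far: 3)
  step 4: ref 3 -> FAULT, evict 5, frames=[2,3] (faults so far: 4)
  step 5: ref 3 -> HIT, frames=[2,3] (faults so far: 4)
  step 6: ref 7 -> FAULT, evict 2, frames=[7,3] (faults so far: 5)
  step 7: ref 1 -> FAULT, evict 3, frames=[7,1] (faults so far: 6)
  step 8: ref 3 -> FAULT, evict 7, frames=[3,1] (faults so far: 7)
  step 9: ref 1 -> HIT, frames=[3,1] (faults so far: 7)
  step 10: ref 5 -> FAULT, evict 1, frames=[3,5] (faults so far: 8)
  step 11: ref 1 -> FAULT, evict 3, frames=[1,5] (faults so far: 9)
  step 12: ref 7 -> FAULT, evict 5, frames=[1,7] (faults so far: 10)
  step 13: ref 6 -> FAULT, evict 1, frames=[6,7] (faults so far: 11)
  FIFO total faults: 11
--- LRU ---
  step 0: ref 1 -> FAULT, frames=[1,-] (faults so far: 1)
  step 1: ref 5 -> FAULT, frames=[1,5] (faults so far: 2)
  step 2: ref 2 -> FAULT, evict 1, frames=[2,5] (faults so far: 3)
  step 3: ref 5 -> HIT, frames=[2,5] (faults so far: 3)
  step 4: ref 3 -> FAULT, evict 2, frames=[3,5] (faults so far: 4)
  step 5: ref 3 -> HIT, frames=[3,5] (faults so far: 4)
  step 6: ref 7 -> FAULT, evict 5, frames=[3,7] (faults so far: 5)
  step 7: ref 1 -> FAULT, evict 3, frames=[1,7] (faults so far: 6)
  step 8: ref 3 -> FAULT, evict 7, frames=[1,3] (faults so far: 7)
  step 9: ref 1 -> HIT, frames=[1,3] (faults so far: 7)
  step 10: ref 5 -> FAULT, evict 3, frames=[1,5] (faults so far: 8)
  step 11: ref 1 -> HIT, frames=[1,5] (faults so far: 8)
  step 12: ref 7 -> FAULT, evict 5, frames=[1,7] (faults so far: 9)
  step 13: ref 6 -> FAULT, evict 1, frames=[6,7] (faults so far: 10)
  LRU total faults: 10
--- Optimal ---
  step 0: ref 1 -> FAULT, frames=[1,-] (faults so far: 1)
  step 1: ref 5 -> FAULT, frames=[1,5] (faults so far: 2)
  step 2: ref 2 -> FAULT, evict 1, frames=[2,5] (faults so far: 3)
  step 3: ref 5 -> HIT, frames=[2,5] (faults so far: 3)
  step 4: ref 3 -> FAULT, evict 2, frames=[3,5] (faults so far: 4)
  step 5: ref 3 -> HIT, frames=[3,5] (faults so far: 4)
  step 6: ref 7 -> FAULT, evict 5, frames=[3,7] (faults so far: 5)
  step 7: ref 1 -> FAULT, evict 7, frames=[3,1] (faults so far: 6)
  step 8: ref 3 -> HIT, frames=[3,1] (faults so far: 6)
  step 9: ref 1 -> HIT, frames=[3,1] (faults so far: 6)
  step 10: ref 5 -> FAULT, evict 3, frames=[5,1] (faults so far: 7)
  step 11: ref 1 -> HIT, frames=[5,1] (faults so far: 7)
  step 12: ref 7 -> FAULT, evict 1, frames=[5,7] (faults so far: 8)
  step 13: ref 6 -> FAULT, evict 5, frames=[6,7] (faults so far: 9)
  Optimal total faults: 9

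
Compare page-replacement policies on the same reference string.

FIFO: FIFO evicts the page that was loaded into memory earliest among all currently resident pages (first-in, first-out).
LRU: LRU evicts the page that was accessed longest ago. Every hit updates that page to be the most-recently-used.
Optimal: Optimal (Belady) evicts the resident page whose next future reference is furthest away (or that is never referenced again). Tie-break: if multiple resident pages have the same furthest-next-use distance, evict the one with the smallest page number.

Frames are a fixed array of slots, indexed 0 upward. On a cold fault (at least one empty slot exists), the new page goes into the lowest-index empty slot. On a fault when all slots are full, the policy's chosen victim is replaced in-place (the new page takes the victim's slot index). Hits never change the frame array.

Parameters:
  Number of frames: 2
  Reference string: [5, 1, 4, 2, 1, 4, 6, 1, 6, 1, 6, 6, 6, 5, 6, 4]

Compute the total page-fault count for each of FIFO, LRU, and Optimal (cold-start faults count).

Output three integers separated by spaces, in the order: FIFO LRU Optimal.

Answer: 11 10 8

Derivation:
--- FIFO ---
  step 0: ref 5 -> FAULT, frames=[5,-] (faults so far: 1)
  step 1: ref 1 -> FAULT, frames=[5,1] (faults so far: 2)
  step 2: ref 4 -> FAULT, evict 5, frames=[4,1] (faults so far: 3)
  step 3: ref 2 -> FAULT, evict 1, frames=[4,2] (faults so far: 4)
  step 4: ref 1 -> FAULT, evict 4, frames=[1,2] (faults so far: 5)
  step 5: ref 4 -> FAULT, evict 2, frames=[1,4] (faults so far: 6)
  step 6: ref 6 -> FAULT, evict 1, frames=[6,4] (faults so far: 7)
  step 7: ref 1 -> FAULT, evict 4, frames=[6,1] (faults so far: 8)
  step 8: ref 6 -> HIT, frames=[6,1] (faults so far: 8)
  step 9: ref 1 -> HIT, frames=[6,1] (faults so far: 8)
  step 10: ref 6 -> HIT, frames=[6,1] (faults so far: 8)
  step 11: ref 6 -> HIT, frames=[6,1] (faults so far: 8)
  step 12: ref 6 -> HIT, frames=[6,1] (faults so far: 8)
  step 13: ref 5 -> FAULT, evict 6, frames=[5,1] (faults so far: 9)
  step 14: ref 6 -> FAULT, evict 1, frames=[5,6] (faults so far: 10)
  step 15: ref 4 -> FAULT, evict 5, frames=[4,6] (faults so far: 11)
  FIFO total faults: 11
--- LRU ---
  step 0: ref 5 -> FAULT, frames=[5,-] (faults so far: 1)
  step 1: ref 1 -> FAULT, frames=[5,1] (faults so far: 2)
  step 2: ref 4 -> FAULT, evict 5, frames=[4,1] (faults so far: 3)
  step 3: ref 2 -> FAULT, evict 1, frames=[4,2] (faults so far: 4)
  step 4: ref 1 -> FAULT, evict 4, frames=[1,2] (faults so far: 5)
  step 5: ref 4 -> FAULT, evict 2, frames=[1,4] (faults so far: 6)
  step 6: ref 6 -> FAULT, evict 1, frames=[6,4] (faults so far: 7)
  step 7: ref 1 -> FAULT, evict 4, frames=[6,1] (faults so far: 8)
  step 8: ref 6 -> HIT, frames=[6,1] (faults so far: 8)
  step 9: ref 1 -> HIT, frames=[6,1] (faults so far: 8)
  step 10: ref 6 -> HIT, frames=[6,1] (faults so far: 8)
  step 11: ref 6 -> HIT, frames=[6,1] (faults so far: 8)
  step 12: ref 6 -> HIT, frames=[6,1] (faults so far: 8)
  step 13: ref 5 -> FAULT, evict 1, frames=[6,5] (faults so far: 9)
  step 14: ref 6 -> HIT, frames=[6,5] (faults so far: 9)
  step 15: ref 4 -> FAULT, evict 5, frames=[6,4] (faults so far: 10)
  LRU total faults: 10
--- Optimal ---
  step 0: ref 5 -> FAULT, frames=[5,-] (faults so far: 1)
  step 1: ref 1 -> FAULT, frames=[5,1] (faults so far: 2)
  step 2: ref 4 -> FAULT, evict 5, frames=[4,1] (faults so far: 3)
  step 3: ref 2 -> FAULT, evict 4, frames=[2,1] (faults so far: 4)
  step 4: ref 1 -> HIT, frames=[2,1] (faults so far: 4)
  step 5: ref 4 -> FAULT, evict 2, frames=[4,1] (faults so far: 5)
  step 6: ref 6 -> FAULT, evict 4, frames=[6,1] (faults so far: 6)
  step 7: ref 1 -> HIT, frames=[6,1] (faults so far: 6)
  step 8: ref 6 -> HIT, frames=[6,1] (faults so far: 6)
  step 9: ref 1 -> HIT, frames=[6,1] (faults so far: 6)
  step 10: ref 6 -> HIT, frames=[6,1] (faults so far: 6)
  step 11: ref 6 -> HIT, frames=[6,1] (faults so far: 6)
  step 12: ref 6 -> HIT, frames=[6,1] (faults so far: 6)
  step 13: ref 5 -> FAULT, evict 1, frames=[6,5] (faults so far: 7)
  step 14: ref 6 -> HIT, frames=[6,5] (faults so far: 7)
  step 15: ref 4 -> FAULT, evict 5, frames=[6,4] (faults so far: 8)
  Optimal total faults: 8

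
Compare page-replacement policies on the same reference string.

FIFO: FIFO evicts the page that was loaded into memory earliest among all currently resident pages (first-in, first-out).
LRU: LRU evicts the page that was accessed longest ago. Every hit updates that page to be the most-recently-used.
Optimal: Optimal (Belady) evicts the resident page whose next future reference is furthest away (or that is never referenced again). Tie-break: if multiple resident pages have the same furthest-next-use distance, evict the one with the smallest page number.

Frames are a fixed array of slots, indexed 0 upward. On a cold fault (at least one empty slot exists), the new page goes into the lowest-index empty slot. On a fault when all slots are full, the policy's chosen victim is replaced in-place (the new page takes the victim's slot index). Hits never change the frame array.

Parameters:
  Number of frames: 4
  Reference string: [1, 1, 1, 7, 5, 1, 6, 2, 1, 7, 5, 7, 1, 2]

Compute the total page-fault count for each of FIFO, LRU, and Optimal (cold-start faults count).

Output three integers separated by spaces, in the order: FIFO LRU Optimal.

Answer: 8 7 5

Derivation:
--- FIFO ---
  step 0: ref 1 -> FAULT, frames=[1,-,-,-] (faults so far: 1)
  step 1: ref 1 -> HIT, frames=[1,-,-,-] (faults so far: 1)
  step 2: ref 1 -> HIT, frames=[1,-,-,-] (faults so far: 1)
  step 3: ref 7 -> FAULT, frames=[1,7,-,-] (faults so far: 2)
  step 4: ref 5 -> FAULT, frames=[1,7,5,-] (faults so far: 3)
  step 5: ref 1 -> HIT, frames=[1,7,5,-] (faults so far: 3)
  step 6: ref 6 -> FAULT, frames=[1,7,5,6] (faults so far: 4)
  step 7: ref 2 -> FAULT, evict 1, frames=[2,7,5,6] (faults so far: 5)
  step 8: ref 1 -> FAULT, evict 7, frames=[2,1,5,6] (faults so far: 6)
  step 9: ref 7 -> FAULT, evict 5, frames=[2,1,7,6] (faults so far: 7)
  step 10: ref 5 -> FAULT, evict 6, frames=[2,1,7,5] (faults so far: 8)
  step 11: ref 7 -> HIT, frames=[2,1,7,5] (faults so far: 8)
  step 12: ref 1 -> HIT, frames=[2,1,7,5] (faults so far: 8)
  step 13: ref 2 -> HIT, frames=[2,1,7,5] (faults so far: 8)
  FIFO total faults: 8
--- LRU ---
  step 0: ref 1 -> FAULT, frames=[1,-,-,-] (faults so far: 1)
  step 1: ref 1 -> HIT, frames=[1,-,-,-] (faults so far: 1)
  step 2: ref 1 -> HIT, frames=[1,-,-,-] (faults so far: 1)
  step 3: ref 7 -> FAULT, frames=[1,7,-,-] (faults so far: 2)
  step 4: ref 5 -> FAULT, frames=[1,7,5,-] (faults so far: 3)
  step 5: ref 1 -> HIT, frames=[1,7,5,-] (faults so far: 3)
  step 6: ref 6 -> FAULT, frames=[1,7,5,6] (faults so far: 4)
  step 7: ref 2 -> FAULT, evict 7, frames=[1,2,5,6] (faults so far: 5)
  step 8: ref 1 -> HIT, frames=[1,2,5,6] (faults so far: 5)
  step 9: ref 7 -> FAULT, evict 5, frames=[1,2,7,6] (faults so far: 6)
  step 10: ref 5 -> FAULT, evict 6, frames=[1,2,7,5] (faults so far: 7)
  step 11: ref 7 -> HIT, frames=[1,2,7,5] (faults so far: 7)
  step 12: ref 1 -> HIT, frames=[1,2,7,5] (faults so far: 7)
  step 13: ref 2 -> HIT, frames=[1,2,7,5] (faults so far: 7)
  LRU total faults: 7
--- Optimal ---
  step 0: ref 1 -> FAULT, frames=[1,-,-,-] (faults so far: 1)
  step 1: ref 1 -> HIT, frames=[1,-,-,-] (faults so far: 1)
  step 2: ref 1 -> HIT, frames=[1,-,-,-] (faults so far: 1)
  step 3: ref 7 -> FAULT, frames=[1,7,-,-] (faults so far: 2)
  step 4: ref 5 -> FAULT, frames=[1,7,5,-] (faults so far: 3)
  step 5: ref 1 -> HIT, frames=[1,7,5,-] (faults so far: 3)
  step 6: ref 6 -> FAULT, frames=[1,7,5,6] (faults so far: 4)
  step 7: ref 2 -> FAULT, evict 6, frames=[1,7,5,2] (faults so far: 5)
  step 8: ref 1 -> HIT, frames=[1,7,5,2] (faults so far: 5)
  step 9: ref 7 -> HIT, frames=[1,7,5,2] (faults so far: 5)
  step 10: ref 5 -> HIT, frames=[1,7,5,2] (faults so far: 5)
  step 11: ref 7 -> HIT, frames=[1,7,5,2] (faults so far: 5)
  step 12: ref 1 -> HIT, frames=[1,7,5,2] (faults so far: 5)
  step 13: ref 2 -> HIT, frames=[1,7,5,2] (faults so far: 5)
  Optimal total faults: 5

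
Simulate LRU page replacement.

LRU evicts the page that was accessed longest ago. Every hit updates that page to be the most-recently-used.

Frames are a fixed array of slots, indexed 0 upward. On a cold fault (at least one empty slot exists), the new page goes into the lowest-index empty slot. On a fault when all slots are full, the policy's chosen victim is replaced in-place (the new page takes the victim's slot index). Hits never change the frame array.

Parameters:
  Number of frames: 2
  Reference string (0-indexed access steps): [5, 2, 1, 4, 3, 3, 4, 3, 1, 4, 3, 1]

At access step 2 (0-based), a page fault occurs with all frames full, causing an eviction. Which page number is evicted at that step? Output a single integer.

Step 0: ref 5 -> FAULT, frames=[5,-]
Step 1: ref 2 -> FAULT, frames=[5,2]
Step 2: ref 1 -> FAULT, evict 5, frames=[1,2]
At step 2: evicted page 5

Answer: 5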